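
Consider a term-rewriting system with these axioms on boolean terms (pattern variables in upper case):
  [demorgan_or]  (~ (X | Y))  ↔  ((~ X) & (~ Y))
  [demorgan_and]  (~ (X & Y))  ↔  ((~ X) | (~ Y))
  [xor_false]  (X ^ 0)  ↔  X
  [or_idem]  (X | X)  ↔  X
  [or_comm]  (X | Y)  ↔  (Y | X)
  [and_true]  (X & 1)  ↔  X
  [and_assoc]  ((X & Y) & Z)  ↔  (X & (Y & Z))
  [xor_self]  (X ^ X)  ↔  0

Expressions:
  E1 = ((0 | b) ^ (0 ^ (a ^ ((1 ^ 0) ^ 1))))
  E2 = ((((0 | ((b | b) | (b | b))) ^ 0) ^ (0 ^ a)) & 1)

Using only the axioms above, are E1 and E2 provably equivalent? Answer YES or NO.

step 1: xor_false (→) rewrites (1 ^ 0) into 1, now ((0 | b) ^ (0 ^ (a ^ (1 ^ 1))))
step 2: xor_self (→) rewrites (1 ^ 1) into 0, now ((0 | b) ^ (0 ^ (a ^ 0)))
step 3: xor_false (→) rewrites (a ^ 0) into a, now ((0 | b) ^ (0 ^ a))
step 4: or_idem (←) rewrites b into (b | b), now ((0 | (b | b)) ^ (0 ^ a))
step 5: and_true (←) rewrites ((0 | (b | b)) ^ (0 ^ a)) into (((0 | (b | b)) ^ (0 ^ a)) & 1)
step 6: or_idem (←) rewrites (b | b) into ((b | b) | (b | b)), now (((0 | ((b | b) | (b | b))) ^ (0 ^ a)) & 1)
step 7: xor_false (←) rewrites (0 | ((b | b) | (b | b))) into ((0 | ((b | b) | (b | b))) ^ 0), which is E2

YES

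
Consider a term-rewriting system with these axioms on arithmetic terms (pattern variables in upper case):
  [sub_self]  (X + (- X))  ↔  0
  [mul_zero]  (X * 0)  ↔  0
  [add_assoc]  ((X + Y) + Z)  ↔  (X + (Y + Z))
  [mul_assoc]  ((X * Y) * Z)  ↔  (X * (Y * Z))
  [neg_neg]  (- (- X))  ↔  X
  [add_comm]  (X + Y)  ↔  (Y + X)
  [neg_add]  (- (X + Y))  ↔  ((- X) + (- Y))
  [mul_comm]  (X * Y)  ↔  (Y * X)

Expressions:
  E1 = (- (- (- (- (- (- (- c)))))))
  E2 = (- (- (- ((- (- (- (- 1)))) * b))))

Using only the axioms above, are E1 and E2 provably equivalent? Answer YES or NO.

NO

The axioms are sound identities: if E1 ↔* E2 then E1 and E2 evaluate identically under any assignment.
Under b=0, c=1: E1 evaluates to -1, E2 to 0. Distinct ⇒ no rewrite sequence connects them.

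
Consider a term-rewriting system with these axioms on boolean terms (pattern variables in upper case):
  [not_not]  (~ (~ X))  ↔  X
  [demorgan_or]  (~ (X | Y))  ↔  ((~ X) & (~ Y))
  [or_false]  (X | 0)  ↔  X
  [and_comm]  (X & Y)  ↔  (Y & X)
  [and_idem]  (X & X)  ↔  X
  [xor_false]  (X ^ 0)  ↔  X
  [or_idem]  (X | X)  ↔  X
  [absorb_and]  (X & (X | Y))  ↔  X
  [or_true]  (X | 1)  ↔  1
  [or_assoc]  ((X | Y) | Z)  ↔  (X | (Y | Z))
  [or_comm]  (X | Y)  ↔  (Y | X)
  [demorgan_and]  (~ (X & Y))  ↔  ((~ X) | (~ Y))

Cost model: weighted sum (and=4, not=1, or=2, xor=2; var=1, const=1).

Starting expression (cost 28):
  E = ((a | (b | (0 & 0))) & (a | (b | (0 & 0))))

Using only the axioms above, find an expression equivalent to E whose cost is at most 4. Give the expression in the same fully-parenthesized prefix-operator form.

1. [and_idem →] ((a | (b | (0 & 0))) & (a | (b | (0 & 0))))  →  (a | (b | (0 & 0)))
2. [and_idem →] (0 & 0)  →  0;  E = (a | (b | 0))
3. [or_false →] (b | 0)  →  b;  cost 4 ≤ 4, done

(a | b)   [cost 4]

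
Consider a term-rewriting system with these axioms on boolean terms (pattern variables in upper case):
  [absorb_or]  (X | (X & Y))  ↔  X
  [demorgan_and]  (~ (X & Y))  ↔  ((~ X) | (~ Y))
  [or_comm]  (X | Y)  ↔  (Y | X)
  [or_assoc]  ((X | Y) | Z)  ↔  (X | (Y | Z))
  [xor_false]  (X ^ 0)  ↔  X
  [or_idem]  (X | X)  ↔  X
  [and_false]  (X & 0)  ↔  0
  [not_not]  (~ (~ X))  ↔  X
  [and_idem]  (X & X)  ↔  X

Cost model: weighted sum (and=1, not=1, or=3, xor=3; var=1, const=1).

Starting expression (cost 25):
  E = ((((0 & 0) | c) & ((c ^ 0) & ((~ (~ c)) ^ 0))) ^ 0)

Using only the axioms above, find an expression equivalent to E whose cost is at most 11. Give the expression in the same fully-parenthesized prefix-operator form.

(1) (~ (~ c))  =[not_not →]=  c    ⊢ ((((0 & 0) | c) & ((c ^ 0) & (c ^ 0))) ^ 0)
(2) ((((0 & 0) | c) & ((c ^ 0) & (c ^ 0))) ^ 0)  =[xor_false →]=  (((0 & 0) | c) & ((c ^ 0) & (c ^ 0)))
(3) ((c ^ 0) & (c ^ 0))  =[and_idem →]=  (c ^ 0)    ⊢ (((0 & 0) | c) & (c ^ 0))
(4) (0 & 0)  =[and_idem →]=  0    ⊢ cost 11, within 11

((0 | c) & (c ^ 0))   [cost 11]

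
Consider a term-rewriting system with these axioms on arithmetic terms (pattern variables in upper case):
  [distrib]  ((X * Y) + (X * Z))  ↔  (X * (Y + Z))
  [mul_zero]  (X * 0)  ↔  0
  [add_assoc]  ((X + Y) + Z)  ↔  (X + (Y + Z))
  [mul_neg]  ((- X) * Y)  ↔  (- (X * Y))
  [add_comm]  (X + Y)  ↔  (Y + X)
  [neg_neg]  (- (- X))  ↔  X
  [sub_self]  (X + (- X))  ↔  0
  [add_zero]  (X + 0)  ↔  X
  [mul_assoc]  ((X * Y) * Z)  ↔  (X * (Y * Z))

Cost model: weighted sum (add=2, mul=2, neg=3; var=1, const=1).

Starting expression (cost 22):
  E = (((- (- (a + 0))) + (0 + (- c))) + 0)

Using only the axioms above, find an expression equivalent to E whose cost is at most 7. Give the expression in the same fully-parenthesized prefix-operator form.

(a + (- c))   [cost 7]

(1) (((- (- (a + 0))) + (0 + (- c))) + 0)  =[add_zero →]=  ((- (- (a + 0))) + (0 + (- c)))
(2) (- (- (a + 0)))  =[neg_neg →]=  (a + 0)    ⊢ ((a + 0) + (0 + (- c)))
(3) (a + 0)  =[add_zero →]=  a    ⊢ (a + (0 + (- c)))
(4) (0 + (- c))  =[add_comm →]=  ((- c) + 0)    ⊢ (a + ((- c) + 0))
(5) ((- c) + 0)  =[add_zero →]=  (- c)    ⊢ cost 7, within 7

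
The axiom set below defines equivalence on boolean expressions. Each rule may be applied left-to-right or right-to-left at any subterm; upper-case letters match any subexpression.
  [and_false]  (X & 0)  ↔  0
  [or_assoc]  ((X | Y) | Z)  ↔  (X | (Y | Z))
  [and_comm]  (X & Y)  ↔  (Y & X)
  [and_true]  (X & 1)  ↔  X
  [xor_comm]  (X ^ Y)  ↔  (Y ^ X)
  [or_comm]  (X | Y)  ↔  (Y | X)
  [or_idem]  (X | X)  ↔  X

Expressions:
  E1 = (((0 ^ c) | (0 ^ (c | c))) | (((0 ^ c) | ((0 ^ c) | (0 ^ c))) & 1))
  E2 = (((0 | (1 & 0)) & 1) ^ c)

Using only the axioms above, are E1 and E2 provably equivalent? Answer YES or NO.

(1) ((0 ^ c) | (0 ^ c))  =[or_idem →]=  (0 ^ c)    ⊢ (((0 ^ c) | (0 ^ (c | c))) | (((0 ^ c) | (0 ^ c)) & 1))
(2) (c | c)  =[or_idem →]=  c    ⊢ (((0 ^ c) | (0 ^ c)) | (((0 ^ c) | (0 ^ c)) & 1))
(3) (((0 ^ c) | (0 ^ c)) & 1)  =[and_true →]=  ((0 ^ c) | (0 ^ c))    ⊢ (((0 ^ c) | (0 ^ c)) | ((0 ^ c) | (0 ^ c)))
(4) (((0 ^ c) | (0 ^ c)) | ((0 ^ c) | (0 ^ c)))  =[or_idem →]=  ((0 ^ c) | (0 ^ c))
(5) ((0 ^ c) | (0 ^ c))  =[or_idem →]=  (0 ^ c)
(6) 0  =[or_idem ←]=  (0 | 0)    ⊢ ((0 | 0) ^ c)
(7) (0 | 0)  =[and_true ←]=  ((0 | 0) & 1)    ⊢ (((0 | 0) & 1) ^ c)
(8) 0  =[and_false ←]=  (1 & 0)    ⊢ E2

YES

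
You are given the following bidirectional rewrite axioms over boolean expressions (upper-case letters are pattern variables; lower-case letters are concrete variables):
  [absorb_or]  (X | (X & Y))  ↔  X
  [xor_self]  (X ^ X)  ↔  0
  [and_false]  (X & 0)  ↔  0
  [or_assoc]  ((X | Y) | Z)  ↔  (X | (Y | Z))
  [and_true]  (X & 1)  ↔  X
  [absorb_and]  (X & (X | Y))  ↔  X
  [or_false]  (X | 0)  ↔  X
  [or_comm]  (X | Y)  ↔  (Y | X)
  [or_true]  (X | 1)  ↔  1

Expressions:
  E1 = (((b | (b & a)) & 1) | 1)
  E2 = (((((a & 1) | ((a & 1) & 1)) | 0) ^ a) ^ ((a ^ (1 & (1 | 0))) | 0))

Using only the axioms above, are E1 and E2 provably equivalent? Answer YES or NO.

NO

Every axiom is a valid identity, so a rewrite proof would force E1 and E2 to agree under every assignment.
At a=1, b=0: E1 = 1 but E2 = 0; they differ, so no derivation exists.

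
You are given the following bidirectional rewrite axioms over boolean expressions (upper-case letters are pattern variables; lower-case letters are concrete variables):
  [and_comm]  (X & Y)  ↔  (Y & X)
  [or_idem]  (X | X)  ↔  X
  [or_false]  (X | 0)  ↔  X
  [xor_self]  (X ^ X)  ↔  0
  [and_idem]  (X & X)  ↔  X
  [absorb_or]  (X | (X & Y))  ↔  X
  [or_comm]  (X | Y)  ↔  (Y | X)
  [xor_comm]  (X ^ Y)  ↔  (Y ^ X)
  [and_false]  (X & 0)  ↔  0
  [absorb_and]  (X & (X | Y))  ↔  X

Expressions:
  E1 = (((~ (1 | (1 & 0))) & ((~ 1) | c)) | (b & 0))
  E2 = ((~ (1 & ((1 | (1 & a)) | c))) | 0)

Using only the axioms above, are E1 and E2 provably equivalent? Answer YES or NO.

(1) (1 | (1 & 0))  =[absorb_or →]=  1    ⊢ (((~ 1) & ((~ 1) | c)) | (b & 0))
(2) (b & 0)  =[and_false →]=  0    ⊢ (((~ 1) & ((~ 1) | c)) | 0)
(3) (((~ 1) & ((~ 1) | c)) | 0)  =[or_false →]=  ((~ 1) & ((~ 1) | c))
(4) ((~ 1) & ((~ 1) | c))  =[absorb_and →]=  (~ 1)
(5) 1  =[absorb_and ←]=  (1 & (1 | c))    ⊢ (~ (1 & (1 | c)))
(6) (~ (1 & (1 | c)))  =[or_false ←]=  ((~ (1 & (1 | c))) | 0)
(7) 1  =[absorb_or ←]=  (1 | (1 & a))    ⊢ E2

YES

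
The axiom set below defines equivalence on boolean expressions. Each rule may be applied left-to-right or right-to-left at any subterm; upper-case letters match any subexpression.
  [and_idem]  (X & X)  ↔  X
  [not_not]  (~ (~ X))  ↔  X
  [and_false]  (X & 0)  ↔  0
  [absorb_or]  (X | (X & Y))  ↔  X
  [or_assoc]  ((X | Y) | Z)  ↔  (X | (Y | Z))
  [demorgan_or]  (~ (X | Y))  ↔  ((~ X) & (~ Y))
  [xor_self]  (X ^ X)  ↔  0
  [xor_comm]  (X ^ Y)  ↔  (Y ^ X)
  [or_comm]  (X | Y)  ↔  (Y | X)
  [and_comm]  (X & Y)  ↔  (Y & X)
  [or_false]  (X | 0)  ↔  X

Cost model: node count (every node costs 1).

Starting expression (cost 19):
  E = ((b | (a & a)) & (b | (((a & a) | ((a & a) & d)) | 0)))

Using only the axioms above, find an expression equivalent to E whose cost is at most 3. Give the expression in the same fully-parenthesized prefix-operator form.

step 1: absorb_or (→) rewrites ((a & a) | ((a & a) & d)) into (a & a), now ((b | (a & a)) & (b | ((a & a) | 0)))
step 2: or_false (→) rewrites ((a & a) | 0) into (a & a), now ((b | (a & a)) & (b | (a & a)))
step 3: and_idem (→) rewrites ((b | (a & a)) & (b | (a & a))) into (b | (a & a))
step 4: and_idem (→) rewrites (a & a) into a, reaching cost 3 (bound 3)

(b | a)   [cost 3]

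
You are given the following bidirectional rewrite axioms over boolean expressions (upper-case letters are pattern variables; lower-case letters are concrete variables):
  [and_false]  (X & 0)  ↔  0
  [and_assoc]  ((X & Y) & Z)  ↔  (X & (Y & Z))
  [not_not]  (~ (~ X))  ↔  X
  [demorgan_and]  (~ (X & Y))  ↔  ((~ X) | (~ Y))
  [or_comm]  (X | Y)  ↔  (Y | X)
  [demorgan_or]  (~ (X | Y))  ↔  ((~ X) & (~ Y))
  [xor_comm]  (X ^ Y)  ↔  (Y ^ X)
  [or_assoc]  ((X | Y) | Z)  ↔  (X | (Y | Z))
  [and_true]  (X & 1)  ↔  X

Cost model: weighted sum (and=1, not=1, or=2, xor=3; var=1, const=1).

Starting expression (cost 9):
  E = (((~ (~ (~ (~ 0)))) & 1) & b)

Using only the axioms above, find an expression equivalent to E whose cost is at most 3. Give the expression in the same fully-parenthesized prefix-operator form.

step 1: and_true (→) rewrites ((~ (~ (~ (~ 0)))) & 1) into (~ (~ (~ (~ 0)))), now ((~ (~ (~ (~ 0)))) & b)
step 2: not_not (→) rewrites (~ (~ (~ (~ 0)))) into (~ (~ 0)), now ((~ (~ 0)) & b)
step 3: not_not (→) rewrites (~ (~ 0)) into 0, reaching cost 3 (bound 3)

(0 & b)   [cost 3]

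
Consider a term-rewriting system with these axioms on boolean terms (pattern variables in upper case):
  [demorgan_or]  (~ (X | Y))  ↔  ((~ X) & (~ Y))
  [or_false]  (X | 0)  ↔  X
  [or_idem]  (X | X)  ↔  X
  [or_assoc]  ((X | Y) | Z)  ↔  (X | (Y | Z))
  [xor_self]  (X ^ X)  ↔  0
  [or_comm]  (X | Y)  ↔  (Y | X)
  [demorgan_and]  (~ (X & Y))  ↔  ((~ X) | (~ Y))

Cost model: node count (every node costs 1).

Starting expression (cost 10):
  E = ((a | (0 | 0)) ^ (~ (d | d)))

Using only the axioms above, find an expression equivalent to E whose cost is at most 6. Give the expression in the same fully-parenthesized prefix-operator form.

((0 | a) ^ (~ d))   [cost 6]

1. [or_comm →] (a | (0 | 0))  →  ((0 | 0) | a);  E = (((0 | 0) | a) ^ (~ (d | d)))
2. [or_idem →] (d | d)  →  d;  E = (((0 | 0) | a) ^ (~ d))
3. [or_idem →] (0 | 0)  →  0;  cost 6 ≤ 6, done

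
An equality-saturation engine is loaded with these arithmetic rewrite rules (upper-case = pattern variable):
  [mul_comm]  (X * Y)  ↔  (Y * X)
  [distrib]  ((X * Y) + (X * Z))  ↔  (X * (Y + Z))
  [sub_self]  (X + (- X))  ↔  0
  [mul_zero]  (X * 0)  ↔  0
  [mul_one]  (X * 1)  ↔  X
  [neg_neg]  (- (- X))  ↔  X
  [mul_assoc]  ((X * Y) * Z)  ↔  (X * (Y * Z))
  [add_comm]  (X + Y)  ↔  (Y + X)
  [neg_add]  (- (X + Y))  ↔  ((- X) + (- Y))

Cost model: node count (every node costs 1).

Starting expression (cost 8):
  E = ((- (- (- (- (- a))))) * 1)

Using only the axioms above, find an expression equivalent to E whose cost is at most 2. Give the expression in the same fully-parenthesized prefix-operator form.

(- a)   [cost 2]

(1) (- (- (- a)))  =[neg_neg →]=  (- a)    ⊢ ((- (- (- a))) * 1)
(2) ((- (- (- a))) * 1)  =[mul_one →]=  (- (- (- a)))
(3) (- (- (- a)))  =[neg_neg →]=  (- a)    ⊢ cost 2, within 2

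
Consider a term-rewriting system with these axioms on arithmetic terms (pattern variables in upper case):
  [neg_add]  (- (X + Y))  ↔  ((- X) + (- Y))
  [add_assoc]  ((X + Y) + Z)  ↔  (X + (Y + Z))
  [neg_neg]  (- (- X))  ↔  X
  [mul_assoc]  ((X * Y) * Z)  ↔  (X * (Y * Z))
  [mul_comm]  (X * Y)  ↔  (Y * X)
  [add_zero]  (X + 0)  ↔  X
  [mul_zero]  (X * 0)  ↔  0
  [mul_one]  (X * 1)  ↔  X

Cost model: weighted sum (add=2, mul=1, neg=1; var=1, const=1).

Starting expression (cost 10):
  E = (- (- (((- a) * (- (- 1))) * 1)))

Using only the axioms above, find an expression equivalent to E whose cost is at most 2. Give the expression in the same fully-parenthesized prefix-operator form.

1. [neg_neg →] (- (- (((- a) * (- (- 1))) * 1)))  →  (((- a) * (- (- 1))) * 1)
2. [neg_neg →] (- (- 1))  →  1;  E = (((- a) * 1) * 1)
3. [mul_one →] (((- a) * 1) * 1)  →  ((- a) * 1)
4. [mul_one →] ((- a) * 1)  →  (- a);  cost 2 ≤ 2, done

(- a)   [cost 2]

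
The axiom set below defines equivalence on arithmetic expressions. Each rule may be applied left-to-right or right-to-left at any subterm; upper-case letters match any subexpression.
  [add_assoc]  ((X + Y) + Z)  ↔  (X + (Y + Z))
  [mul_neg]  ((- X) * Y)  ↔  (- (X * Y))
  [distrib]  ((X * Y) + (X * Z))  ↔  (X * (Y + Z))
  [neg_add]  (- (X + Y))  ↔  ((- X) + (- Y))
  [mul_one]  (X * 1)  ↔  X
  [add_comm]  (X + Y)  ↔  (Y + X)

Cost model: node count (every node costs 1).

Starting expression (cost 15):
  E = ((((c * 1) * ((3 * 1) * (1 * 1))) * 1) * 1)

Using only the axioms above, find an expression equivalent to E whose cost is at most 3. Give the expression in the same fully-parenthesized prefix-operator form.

1. [mul_one →] (((c * 1) * ((3 * 1) * (1 * 1))) * 1)  →  ((c * 1) * ((3 * 1) * (1 * 1)));  E = (((c * 1) * ((3 * 1) * (1 * 1))) * 1)
2. [mul_one →] (1 * 1)  →  1;  E = (((c * 1) * ((3 * 1) * 1)) * 1)
3. [mul_one →] (3 * 1)  →  3;  E = (((c * 1) * (3 * 1)) * 1)
4. [mul_one →] (3 * 1)  →  3;  E = (((c * 1) * 3) * 1)
5. [mul_one →] (c * 1)  →  c;  E = ((c * 3) * 1)
6. [mul_one →] ((c * 3) * 1)  →  (c * 3);  cost 3 ≤ 3, done

(c * 3)   [cost 3]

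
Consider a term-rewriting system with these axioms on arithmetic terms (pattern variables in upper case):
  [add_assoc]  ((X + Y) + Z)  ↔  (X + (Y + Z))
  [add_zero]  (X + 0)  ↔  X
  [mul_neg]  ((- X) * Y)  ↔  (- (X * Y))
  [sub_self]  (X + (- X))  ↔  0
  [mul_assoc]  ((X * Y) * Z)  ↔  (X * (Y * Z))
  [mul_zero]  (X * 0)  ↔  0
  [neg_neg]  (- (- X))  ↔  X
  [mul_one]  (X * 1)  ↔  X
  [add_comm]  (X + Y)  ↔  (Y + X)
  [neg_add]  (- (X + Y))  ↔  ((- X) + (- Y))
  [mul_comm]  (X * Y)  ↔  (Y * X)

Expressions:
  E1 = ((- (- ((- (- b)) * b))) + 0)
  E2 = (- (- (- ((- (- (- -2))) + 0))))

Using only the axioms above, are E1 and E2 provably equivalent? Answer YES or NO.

NO

All listed rules preserve value, hence provable equivalence implies equal values everywhere; look for a separating assignment.
b=0 gives E1 ↦ 0, E2 ↦ -2; values differ ⇒ not provably equivalent.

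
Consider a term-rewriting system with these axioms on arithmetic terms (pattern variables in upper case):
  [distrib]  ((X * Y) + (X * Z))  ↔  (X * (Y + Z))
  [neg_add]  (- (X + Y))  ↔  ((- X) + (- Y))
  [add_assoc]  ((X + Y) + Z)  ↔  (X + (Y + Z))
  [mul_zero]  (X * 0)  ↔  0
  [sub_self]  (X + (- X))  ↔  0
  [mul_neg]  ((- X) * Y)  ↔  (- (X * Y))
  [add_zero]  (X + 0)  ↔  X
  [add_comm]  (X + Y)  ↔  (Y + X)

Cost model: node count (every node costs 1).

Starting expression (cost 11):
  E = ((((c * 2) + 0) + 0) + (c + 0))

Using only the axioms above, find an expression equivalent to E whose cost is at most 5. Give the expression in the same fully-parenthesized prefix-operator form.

((c * 2) + c)   [cost 5]

(1) ((c * 2) + 0)  =[add_zero →]=  (c * 2)    ⊢ (((c * 2) + 0) + (c + 0))
(2) ((c * 2) + 0)  =[add_zero →]=  (c * 2)    ⊢ ((c * 2) + (c + 0))
(3) (c + 0)  =[add_zero →]=  c    ⊢ cost 5, within 5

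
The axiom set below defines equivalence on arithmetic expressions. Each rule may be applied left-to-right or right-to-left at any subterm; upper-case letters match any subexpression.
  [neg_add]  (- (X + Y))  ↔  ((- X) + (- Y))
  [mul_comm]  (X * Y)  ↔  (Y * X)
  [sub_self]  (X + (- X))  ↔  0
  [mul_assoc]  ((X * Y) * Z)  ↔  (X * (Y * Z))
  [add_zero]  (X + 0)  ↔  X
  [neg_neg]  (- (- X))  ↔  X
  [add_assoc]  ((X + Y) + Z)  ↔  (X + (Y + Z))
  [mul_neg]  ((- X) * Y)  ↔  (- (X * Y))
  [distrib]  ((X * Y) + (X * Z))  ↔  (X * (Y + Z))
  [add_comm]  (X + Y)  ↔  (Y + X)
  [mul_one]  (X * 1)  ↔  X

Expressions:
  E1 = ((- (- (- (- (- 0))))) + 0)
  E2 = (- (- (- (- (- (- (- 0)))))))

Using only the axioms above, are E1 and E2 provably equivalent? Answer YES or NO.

1. [neg_neg →] (- (- (- (- 0))))  →  (- (- 0));  E1 = ((- (- (- 0))) + 0)
2. [add_zero →] ((- (- (- 0))) + 0)  →  (- (- (- 0)))
3. [neg_neg ←] (- (- (- 0)))  →  (- (- (- (- (- 0)))))
4. [neg_neg ←] 0  →  (- (- 0));  this is E2

YES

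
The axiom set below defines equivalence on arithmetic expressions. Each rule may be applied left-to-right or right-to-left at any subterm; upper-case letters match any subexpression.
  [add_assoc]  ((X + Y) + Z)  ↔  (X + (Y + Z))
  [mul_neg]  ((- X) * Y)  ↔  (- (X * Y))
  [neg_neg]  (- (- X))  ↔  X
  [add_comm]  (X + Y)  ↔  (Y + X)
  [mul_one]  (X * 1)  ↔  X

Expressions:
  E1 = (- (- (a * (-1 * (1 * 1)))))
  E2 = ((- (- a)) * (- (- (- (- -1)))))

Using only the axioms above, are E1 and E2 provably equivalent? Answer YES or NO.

YES

step 1: mul_one (→) rewrites (1 * 1) into 1, now (- (- (a * (-1 * 1))))
step 2: neg_neg (→) rewrites (- (- (a * (-1 * 1)))) into (a * (-1 * 1))
step 3: mul_one (→) rewrites (-1 * 1) into -1, now (a * -1)
step 4: neg_neg (←) rewrites -1 into (- (- -1)), now (a * (- (- -1)))
step 5: neg_neg (←) rewrites a into (- (- a)), now ((- (- a)) * (- (- -1)))
step 6: neg_neg (←) rewrites (- -1) into (- (- (- -1))), which is E2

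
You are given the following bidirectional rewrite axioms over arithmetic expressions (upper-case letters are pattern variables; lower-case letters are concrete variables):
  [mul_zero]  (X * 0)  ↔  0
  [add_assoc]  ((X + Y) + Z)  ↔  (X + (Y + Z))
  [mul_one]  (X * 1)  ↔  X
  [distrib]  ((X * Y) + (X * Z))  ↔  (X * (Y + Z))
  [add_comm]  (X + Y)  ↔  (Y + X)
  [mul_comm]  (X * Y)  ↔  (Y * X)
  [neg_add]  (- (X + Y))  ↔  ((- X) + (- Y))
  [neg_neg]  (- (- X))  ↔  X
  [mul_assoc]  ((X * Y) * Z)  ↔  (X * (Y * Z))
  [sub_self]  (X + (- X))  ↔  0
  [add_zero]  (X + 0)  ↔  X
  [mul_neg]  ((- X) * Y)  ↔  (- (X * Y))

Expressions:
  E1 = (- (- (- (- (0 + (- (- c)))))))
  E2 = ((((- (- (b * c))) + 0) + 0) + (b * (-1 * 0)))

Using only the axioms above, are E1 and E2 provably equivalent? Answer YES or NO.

NO

Every axiom is a valid identity, so a rewrite proof would force E1 and E2 to agree under every assignment.
At b=0, c=1: E1 = 1 but E2 = 0; they differ, so no derivation exists.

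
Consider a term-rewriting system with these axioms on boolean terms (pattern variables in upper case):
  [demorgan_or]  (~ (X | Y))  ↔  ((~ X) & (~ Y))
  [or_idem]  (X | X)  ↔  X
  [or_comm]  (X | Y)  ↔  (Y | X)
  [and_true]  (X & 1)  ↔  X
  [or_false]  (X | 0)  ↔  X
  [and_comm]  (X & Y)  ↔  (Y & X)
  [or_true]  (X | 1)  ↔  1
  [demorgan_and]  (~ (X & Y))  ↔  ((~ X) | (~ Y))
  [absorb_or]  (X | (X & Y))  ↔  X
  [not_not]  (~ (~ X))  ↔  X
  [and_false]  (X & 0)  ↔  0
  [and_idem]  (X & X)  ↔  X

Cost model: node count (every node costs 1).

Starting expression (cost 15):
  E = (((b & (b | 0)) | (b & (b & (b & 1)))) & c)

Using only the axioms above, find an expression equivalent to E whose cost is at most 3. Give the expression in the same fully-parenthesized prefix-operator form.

1. [and_true →] (b & 1)  →  b;  E = (((b & (b | 0)) | (b & (b & b))) & c)
2. [and_idem →] (b & b)  →  b;  E = (((b & (b | 0)) | (b & b)) & c)
3. [or_false →] (b | 0)  →  b;  E = (((b & b) | (b & b)) & c)
4. [or_idem →] ((b & b) | (b & b))  →  (b & b);  E = ((b & b) & c)
5. [and_idem →] (b & b)  →  b;  cost 3 ≤ 3, done

(b & c)   [cost 3]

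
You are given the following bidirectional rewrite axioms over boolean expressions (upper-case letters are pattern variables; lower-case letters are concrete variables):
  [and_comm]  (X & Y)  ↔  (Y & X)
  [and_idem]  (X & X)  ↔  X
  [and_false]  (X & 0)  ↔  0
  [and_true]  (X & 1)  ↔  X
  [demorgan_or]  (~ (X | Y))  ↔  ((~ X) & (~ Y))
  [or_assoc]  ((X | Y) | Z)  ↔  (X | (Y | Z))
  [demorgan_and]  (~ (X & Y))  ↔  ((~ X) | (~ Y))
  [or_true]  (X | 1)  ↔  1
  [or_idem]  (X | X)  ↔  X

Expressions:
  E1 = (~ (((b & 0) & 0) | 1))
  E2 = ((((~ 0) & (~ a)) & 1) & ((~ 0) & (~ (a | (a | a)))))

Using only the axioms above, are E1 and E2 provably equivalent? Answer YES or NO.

The axioms are sound identities: if E1 ↔* E2 then E1 and E2 evaluate identically under any assignment.
Under a=0, b=0: E1 evaluates to 0, E2 to 1. Distinct ⇒ no rewrite sequence connects them.

NO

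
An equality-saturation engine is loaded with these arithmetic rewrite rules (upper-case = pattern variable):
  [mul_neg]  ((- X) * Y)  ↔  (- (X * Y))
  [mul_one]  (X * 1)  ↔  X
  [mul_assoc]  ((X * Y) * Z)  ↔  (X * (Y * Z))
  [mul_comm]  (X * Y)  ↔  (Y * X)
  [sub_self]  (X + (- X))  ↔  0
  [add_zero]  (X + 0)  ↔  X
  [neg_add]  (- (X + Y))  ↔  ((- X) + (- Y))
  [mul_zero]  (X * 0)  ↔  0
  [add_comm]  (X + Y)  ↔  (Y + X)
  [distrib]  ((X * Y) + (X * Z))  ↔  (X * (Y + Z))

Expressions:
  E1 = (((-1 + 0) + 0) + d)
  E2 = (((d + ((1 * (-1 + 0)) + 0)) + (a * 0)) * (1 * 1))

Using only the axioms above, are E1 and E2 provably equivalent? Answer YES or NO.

YES

(1) (((-1 + 0) + 0) + d)  =[add_comm →]=  (d + ((-1 + 0) + 0))
(2) ((-1 + 0) + 0)  =[add_zero →]=  (-1 + 0)    ⊢ (d + (-1 + 0))
(3) (-1 + 0)  =[add_zero →]=  -1    ⊢ (d + -1)
(4) (d + -1)  =[mul_one ←]=  ((d + -1) * 1)
(5) (d + -1)  =[add_zero ←]=  ((d + -1) + 0)    ⊢ (((d + -1) + 0) * 1)
(6) 0  =[mul_zero ←]=  (a * 0)    ⊢ (((d + -1) + (a * 0)) * 1)
(7) -1  =[mul_one ←]=  (-1 * 1)    ⊢ (((d + (-1 * 1)) + (a * 0)) * 1)
(8) -1  =[add_zero ←]=  (-1 + 0)    ⊢ (((d + ((-1 + 0) * 1)) + (a * 0)) * 1)
(9) ((-1 + 0) * 1)  =[mul_comm →]=  (1 * (-1 + 0))    ⊢ (((d + (1 * (-1 + 0))) + (a * 0)) * 1)
(10) 1  =[mul_one ←]=  (1 * 1)    ⊢ (((d + (1 * (-1 + 0))) + (a * 0)) * (1 * 1))
(11) (1 * (-1 + 0))  =[add_zero ←]=  ((1 * (-1 + 0)) + 0)    ⊢ E2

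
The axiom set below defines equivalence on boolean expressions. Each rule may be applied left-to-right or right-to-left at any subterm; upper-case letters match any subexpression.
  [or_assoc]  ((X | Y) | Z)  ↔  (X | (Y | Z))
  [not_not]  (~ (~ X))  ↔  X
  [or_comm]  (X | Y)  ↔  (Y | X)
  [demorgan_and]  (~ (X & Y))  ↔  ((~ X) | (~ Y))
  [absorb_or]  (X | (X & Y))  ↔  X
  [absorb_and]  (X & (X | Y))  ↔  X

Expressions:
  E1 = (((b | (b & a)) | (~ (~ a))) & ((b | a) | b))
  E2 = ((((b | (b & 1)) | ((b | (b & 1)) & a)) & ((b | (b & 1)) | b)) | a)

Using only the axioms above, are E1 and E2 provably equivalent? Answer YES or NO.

YES

step 1: absorb_or (→) rewrites (b | (b & a)) into b, now ((b | (~ (~ a))) & ((b | a) | b))
step 2: not_not (→) rewrites (~ (~ a)) into a, now ((b | a) & ((b | a) | b))
step 3: absorb_and (→) rewrites ((b | a) & ((b | a) | b)) into (b | a)
step 4: absorb_or (←) rewrites b into (b | (b & 1)), now ((b | (b & 1)) | a)
step 5: absorb_and (←) rewrites (b | (b & 1)) into ((b | (b & 1)) & ((b | (b & 1)) | b)), now (((b | (b & 1)) & ((b | (b & 1)) | b)) | a)
step 6: absorb_or (←) rewrites (b | (b & 1)) into ((b | (b & 1)) | ((b | (b & 1)) & a)), which is E2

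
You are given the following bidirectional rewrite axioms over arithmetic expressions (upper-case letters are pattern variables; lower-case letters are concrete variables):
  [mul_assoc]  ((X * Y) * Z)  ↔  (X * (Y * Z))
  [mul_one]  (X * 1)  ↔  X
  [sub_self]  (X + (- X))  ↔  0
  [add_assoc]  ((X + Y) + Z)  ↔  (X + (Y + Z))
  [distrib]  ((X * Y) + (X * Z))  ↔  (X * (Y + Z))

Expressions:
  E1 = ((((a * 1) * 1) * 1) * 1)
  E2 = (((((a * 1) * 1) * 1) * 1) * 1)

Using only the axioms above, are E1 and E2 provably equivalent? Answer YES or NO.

YES

step 1: mul_one (←) rewrites (((a * 1) * 1) * 1) into ((((a * 1) * 1) * 1) * 1), which is E2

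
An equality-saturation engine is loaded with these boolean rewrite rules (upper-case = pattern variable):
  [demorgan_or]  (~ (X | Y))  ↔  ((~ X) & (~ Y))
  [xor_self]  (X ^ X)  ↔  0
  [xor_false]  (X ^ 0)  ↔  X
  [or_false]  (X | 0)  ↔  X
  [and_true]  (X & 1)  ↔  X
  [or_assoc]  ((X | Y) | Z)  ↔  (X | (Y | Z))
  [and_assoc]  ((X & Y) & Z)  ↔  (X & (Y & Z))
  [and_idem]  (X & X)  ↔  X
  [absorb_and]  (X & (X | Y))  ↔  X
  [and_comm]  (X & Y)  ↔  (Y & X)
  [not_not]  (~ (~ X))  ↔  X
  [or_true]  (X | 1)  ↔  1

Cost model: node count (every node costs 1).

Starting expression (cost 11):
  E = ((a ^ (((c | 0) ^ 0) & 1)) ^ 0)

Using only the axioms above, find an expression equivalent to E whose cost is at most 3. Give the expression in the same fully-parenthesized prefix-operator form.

(a ^ c)   [cost 3]

step 1: xor_false (→) rewrites ((c | 0) ^ 0) into (c | 0), now ((a ^ ((c | 0) & 1)) ^ 0)
step 2: or_false (→) rewrites (c | 0) into c, now ((a ^ (c & 1)) ^ 0)
step 3: xor_false (→) rewrites ((a ^ (c & 1)) ^ 0) into (a ^ (c & 1))
step 4: and_true (→) rewrites (c & 1) into c, reaching cost 3 (bound 3)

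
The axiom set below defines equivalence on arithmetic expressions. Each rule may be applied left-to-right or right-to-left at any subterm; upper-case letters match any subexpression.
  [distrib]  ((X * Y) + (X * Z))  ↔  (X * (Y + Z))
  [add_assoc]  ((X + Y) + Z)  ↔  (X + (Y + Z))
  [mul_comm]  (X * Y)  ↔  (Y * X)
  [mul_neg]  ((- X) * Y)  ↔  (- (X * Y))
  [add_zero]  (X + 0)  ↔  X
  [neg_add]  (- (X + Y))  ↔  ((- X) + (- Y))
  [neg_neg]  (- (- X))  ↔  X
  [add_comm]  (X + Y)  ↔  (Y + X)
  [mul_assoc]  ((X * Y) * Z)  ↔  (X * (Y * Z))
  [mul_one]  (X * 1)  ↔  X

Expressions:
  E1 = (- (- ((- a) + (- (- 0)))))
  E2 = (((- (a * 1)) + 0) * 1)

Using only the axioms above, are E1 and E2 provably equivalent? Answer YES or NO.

step 1: neg_neg (→) rewrites (- (- 0)) into 0, now (- (- ((- a) + 0)))
step 2: neg_neg (→) rewrites (- (- ((- a) + 0))) into ((- a) + 0)
step 3: add_zero (→) rewrites ((- a) + 0) into (- a)
step 4: mul_one (←) rewrites (- a) into ((- a) * 1)
step 5: add_zero (←) rewrites (- a) into ((- a) + 0), now (((- a) + 0) * 1)
step 6: mul_one (←) rewrites a into (a * 1), which is E2

YES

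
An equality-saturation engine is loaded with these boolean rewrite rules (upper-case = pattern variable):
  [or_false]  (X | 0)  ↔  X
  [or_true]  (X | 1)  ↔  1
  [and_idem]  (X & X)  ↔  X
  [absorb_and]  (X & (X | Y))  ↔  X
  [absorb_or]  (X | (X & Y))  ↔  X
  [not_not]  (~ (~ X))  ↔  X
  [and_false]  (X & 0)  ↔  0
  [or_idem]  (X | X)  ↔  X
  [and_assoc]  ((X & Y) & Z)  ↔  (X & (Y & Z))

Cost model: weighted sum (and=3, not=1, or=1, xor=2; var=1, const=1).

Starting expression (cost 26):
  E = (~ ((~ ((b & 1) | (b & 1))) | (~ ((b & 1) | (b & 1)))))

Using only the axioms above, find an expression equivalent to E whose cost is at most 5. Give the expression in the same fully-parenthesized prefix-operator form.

(b & 1)   [cost 5]

(1) ((~ ((b & 1) | (b & 1))) | (~ ((b & 1) | (b & 1))))  =[or_idem →]=  (~ ((b & 1) | (b & 1)))    ⊢ (~ (~ ((b & 1) | (b & 1))))
(2) (~ (~ ((b & 1) | (b & 1))))  =[not_not →]=  ((b & 1) | (b & 1))
(3) ((b & 1) | (b & 1))  =[or_idem →]=  (b & 1)    ⊢ cost 5, within 5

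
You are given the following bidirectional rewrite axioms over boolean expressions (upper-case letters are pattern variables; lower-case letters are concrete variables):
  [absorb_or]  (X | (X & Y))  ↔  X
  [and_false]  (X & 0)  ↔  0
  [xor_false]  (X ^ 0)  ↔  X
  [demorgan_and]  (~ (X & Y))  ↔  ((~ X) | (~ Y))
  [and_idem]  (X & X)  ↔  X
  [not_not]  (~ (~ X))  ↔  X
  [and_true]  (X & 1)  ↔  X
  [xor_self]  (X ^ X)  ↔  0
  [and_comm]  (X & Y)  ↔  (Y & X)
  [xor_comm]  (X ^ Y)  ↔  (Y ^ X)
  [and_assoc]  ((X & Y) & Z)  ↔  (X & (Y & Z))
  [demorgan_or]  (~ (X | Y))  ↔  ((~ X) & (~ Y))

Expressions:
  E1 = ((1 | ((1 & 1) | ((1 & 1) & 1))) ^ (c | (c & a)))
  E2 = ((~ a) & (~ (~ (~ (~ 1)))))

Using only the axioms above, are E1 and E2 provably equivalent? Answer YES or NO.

Every axiom is a valid identity, so a rewrite proof would force E1 and E2 to agree under every assignment.
At a=0, c=1: E1 = 0 but E2 = 1; they differ, so no derivation exists.

NO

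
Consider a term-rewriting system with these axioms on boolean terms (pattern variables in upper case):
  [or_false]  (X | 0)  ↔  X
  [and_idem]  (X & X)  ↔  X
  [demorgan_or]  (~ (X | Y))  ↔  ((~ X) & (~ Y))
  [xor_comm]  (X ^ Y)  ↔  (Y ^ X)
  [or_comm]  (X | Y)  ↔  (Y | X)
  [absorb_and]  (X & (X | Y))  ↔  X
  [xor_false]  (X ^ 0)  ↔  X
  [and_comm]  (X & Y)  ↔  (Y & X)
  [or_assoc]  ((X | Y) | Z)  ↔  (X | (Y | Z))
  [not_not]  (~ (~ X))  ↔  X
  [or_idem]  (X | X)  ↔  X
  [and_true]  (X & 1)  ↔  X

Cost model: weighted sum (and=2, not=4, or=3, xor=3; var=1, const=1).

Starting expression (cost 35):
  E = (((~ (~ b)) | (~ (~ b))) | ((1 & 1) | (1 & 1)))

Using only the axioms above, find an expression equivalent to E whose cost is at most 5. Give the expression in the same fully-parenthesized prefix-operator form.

step 1: or_idem (→) rewrites ((~ (~ b)) | (~ (~ b))) into (~ (~ b)), now ((~ (~ b)) | ((1 & 1) | (1 & 1)))
step 2: or_idem (→) rewrites ((1 & 1) | (1 & 1)) into (1 & 1), now ((~ (~ b)) | (1 & 1))
step 3: not_not (→) rewrites (~ (~ b)) into b, now (b | (1 & 1))
step 4: and_idem (→) rewrites (1 & 1) into 1, reaching cost 5 (bound 5)

(b | 1)   [cost 5]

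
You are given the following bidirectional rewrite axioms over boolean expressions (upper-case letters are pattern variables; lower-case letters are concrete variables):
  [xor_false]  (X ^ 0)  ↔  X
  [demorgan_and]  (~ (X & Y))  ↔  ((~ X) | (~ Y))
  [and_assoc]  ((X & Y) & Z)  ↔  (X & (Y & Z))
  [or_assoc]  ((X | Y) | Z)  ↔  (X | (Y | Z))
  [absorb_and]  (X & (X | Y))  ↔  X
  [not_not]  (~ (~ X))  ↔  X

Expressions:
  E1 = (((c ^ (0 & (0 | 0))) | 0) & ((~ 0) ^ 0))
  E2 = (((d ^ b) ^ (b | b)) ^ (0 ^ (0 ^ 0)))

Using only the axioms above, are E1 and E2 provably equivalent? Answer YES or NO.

NO

Every axiom is a valid identity, so a rewrite proof would force E1 and E2 to agree under every assignment.
At b=0, c=0, d=1: E1 = 0 but E2 = 1; they differ, so no derivation exists.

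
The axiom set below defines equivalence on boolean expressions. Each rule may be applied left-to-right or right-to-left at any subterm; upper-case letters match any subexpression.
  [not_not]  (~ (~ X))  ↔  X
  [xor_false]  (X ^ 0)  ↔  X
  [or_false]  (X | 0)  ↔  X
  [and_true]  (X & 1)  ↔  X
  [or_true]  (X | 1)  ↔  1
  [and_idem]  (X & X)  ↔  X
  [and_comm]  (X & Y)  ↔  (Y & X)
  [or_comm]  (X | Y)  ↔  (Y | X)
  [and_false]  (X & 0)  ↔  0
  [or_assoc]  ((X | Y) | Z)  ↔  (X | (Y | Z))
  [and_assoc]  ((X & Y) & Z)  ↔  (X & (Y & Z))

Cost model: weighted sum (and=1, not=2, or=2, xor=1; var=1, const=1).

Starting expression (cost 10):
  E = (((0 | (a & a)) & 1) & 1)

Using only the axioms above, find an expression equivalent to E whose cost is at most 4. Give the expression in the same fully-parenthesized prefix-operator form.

(0 | a)   [cost 4]

(1) (((0 | (a & a)) & 1) & 1)  =[and_true →]=  ((0 | (a & a)) & 1)
(2) (a & a)  =[and_idem →]=  a    ⊢ ((0 | a) & 1)
(3) ((0 | a) & 1)  =[and_true →]=  (0 | a)    ⊢ cost 4, within 4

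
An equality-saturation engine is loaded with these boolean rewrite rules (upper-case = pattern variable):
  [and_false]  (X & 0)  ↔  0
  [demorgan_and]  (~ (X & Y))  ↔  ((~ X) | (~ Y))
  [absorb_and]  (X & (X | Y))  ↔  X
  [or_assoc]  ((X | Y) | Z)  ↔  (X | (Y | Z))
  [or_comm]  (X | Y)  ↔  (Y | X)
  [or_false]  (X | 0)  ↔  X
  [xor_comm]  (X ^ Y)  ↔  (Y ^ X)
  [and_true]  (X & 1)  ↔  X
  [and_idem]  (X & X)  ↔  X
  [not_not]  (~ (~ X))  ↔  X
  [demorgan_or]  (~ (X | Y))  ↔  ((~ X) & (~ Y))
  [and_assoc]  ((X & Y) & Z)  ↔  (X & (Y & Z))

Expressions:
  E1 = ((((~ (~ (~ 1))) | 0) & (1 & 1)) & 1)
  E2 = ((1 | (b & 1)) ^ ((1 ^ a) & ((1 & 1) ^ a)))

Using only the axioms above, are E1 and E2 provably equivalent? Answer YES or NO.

Every axiom is a valid identity, so a rewrite proof would force E1 and E2 to agree under every assignment.
At a=1, b=0: E1 = 0 but E2 = 1; they differ, so no derivation exists.

NO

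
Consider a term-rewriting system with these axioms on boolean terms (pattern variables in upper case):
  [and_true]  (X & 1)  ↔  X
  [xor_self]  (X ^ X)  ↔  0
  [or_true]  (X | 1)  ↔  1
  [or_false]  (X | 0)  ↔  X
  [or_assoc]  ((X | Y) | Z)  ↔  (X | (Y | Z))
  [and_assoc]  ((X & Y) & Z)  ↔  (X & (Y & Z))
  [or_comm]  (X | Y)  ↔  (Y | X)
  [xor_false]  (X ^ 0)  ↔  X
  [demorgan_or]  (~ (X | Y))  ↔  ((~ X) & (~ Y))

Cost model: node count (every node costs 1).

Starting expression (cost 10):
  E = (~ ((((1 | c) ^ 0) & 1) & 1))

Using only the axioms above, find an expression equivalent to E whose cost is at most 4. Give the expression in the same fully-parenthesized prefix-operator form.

(~ (1 | c))   [cost 4]

step 1: and_true (→) rewrites ((((1 | c) ^ 0) & 1) & 1) into (((1 | c) ^ 0) & 1), now (~ (((1 | c) ^ 0) & 1))
step 2: xor_false (→) rewrites ((1 | c) ^ 0) into (1 | c), now (~ ((1 | c) & 1))
step 3: and_true (→) rewrites ((1 | c) & 1) into (1 | c), reaching cost 4 (bound 4)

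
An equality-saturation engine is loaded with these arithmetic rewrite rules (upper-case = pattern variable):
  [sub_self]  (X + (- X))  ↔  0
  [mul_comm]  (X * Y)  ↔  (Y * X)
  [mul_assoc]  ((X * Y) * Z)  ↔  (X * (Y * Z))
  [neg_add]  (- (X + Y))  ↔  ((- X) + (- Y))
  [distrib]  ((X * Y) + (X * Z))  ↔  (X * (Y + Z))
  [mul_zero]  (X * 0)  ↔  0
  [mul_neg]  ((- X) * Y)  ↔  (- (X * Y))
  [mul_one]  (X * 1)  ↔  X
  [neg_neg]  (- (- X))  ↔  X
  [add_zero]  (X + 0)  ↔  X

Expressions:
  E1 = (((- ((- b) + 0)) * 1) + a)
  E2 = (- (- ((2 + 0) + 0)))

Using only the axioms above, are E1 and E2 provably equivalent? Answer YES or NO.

NO

The axioms are sound identities: if E1 ↔* E2 then E1 and E2 evaluate identically under any assignment.
Under a=0, b=0: E1 evaluates to 0, E2 to 2. Distinct ⇒ no rewrite sequence connects them.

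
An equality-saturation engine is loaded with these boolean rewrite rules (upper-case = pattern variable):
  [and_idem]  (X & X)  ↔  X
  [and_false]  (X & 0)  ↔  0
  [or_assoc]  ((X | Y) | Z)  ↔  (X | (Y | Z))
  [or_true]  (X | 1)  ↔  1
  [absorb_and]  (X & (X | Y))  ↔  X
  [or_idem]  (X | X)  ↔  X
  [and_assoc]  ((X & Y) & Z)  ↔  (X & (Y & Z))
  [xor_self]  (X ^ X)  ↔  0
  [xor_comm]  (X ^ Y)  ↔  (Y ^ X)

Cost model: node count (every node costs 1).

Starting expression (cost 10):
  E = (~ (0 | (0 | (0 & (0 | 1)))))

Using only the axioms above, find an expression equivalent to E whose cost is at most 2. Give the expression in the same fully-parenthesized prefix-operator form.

1. [absorb_and →] (0 & (0 | 1))  →  0;  E = (~ (0 | (0 | 0)))
2. [or_idem →] (0 | 0)  →  0;  E = (~ (0 | 0))
3. [or_idem →] (0 | 0)  →  0;  cost 2 ≤ 2, done

(~ 0)   [cost 2]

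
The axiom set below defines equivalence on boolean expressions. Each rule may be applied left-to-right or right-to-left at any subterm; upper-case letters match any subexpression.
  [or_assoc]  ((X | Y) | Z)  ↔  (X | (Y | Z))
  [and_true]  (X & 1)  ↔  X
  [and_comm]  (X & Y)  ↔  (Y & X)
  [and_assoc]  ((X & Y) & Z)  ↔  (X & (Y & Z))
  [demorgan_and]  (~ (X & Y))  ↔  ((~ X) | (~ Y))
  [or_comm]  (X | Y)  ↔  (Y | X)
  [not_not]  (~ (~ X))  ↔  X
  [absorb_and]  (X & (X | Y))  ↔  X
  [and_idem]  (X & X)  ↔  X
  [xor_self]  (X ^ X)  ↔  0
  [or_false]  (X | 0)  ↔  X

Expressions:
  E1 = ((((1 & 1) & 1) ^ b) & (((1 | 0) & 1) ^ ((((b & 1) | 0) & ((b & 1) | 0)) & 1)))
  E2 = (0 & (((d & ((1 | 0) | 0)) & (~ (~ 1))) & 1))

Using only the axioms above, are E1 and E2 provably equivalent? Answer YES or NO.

The axioms are sound identities: if E1 ↔* E2 then E1 and E2 evaluate identically under any assignment.
Under b=0, d=0: E1 evaluates to 1, E2 to 0. Distinct ⇒ no rewrite sequence connects them.

NO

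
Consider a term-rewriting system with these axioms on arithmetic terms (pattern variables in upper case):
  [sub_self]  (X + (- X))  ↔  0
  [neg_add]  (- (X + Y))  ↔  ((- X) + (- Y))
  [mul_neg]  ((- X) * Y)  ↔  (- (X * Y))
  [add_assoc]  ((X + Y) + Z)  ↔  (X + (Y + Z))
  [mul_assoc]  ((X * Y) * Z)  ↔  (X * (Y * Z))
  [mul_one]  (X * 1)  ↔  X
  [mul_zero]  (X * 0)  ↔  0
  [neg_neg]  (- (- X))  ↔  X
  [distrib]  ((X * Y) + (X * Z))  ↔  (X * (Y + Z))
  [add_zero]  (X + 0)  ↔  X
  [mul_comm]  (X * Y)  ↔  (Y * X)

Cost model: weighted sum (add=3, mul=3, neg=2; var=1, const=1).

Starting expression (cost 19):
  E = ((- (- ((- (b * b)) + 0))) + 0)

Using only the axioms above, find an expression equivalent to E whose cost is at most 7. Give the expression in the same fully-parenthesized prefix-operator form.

(- (b * b))   [cost 7]

1. [add_zero →] ((- (b * b)) + 0)  →  (- (b * b));  E = ((- (- (- (b * b)))) + 0)
2. [neg_neg →] (- (- (b * b)))  →  (b * b);  E = ((- (b * b)) + 0)
3. [add_zero →] ((- (b * b)) + 0)  →  (- (b * b));  cost 7 ≤ 7, done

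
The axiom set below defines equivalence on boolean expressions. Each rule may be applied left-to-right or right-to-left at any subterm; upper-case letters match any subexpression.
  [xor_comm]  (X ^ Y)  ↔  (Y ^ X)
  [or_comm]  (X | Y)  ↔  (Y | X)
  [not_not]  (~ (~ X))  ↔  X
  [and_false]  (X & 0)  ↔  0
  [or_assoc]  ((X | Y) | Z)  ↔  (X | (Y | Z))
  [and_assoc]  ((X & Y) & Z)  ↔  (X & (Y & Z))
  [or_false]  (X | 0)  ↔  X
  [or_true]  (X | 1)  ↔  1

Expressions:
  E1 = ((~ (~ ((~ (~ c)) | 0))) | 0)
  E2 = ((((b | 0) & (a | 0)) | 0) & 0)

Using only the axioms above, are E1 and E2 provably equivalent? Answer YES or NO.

Every axiom is a valid identity, so a rewrite proof would force E1 and E2 to agree under every assignment.
At a=0, b=0, c=1: E1 = 1 but E2 = 0; they differ, so no derivation exists.

NO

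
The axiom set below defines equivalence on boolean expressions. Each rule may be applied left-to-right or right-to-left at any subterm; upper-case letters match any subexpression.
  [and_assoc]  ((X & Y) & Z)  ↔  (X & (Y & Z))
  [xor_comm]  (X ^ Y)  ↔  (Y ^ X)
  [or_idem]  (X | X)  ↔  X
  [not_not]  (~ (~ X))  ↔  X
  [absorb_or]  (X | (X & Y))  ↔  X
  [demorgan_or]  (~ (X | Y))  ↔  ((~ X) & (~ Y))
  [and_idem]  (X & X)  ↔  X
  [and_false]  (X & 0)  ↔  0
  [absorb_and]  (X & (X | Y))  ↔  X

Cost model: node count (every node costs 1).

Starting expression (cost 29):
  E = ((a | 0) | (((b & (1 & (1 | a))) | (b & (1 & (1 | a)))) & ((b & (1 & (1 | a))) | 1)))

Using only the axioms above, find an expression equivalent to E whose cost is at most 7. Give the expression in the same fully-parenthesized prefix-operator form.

((a | 0) | (b & 1))   [cost 7]

1. [or_idem →] ((b & (1 & (1 | a))) | (b & (1 & (1 | a))))  →  (b & (1 & (1 | a)));  E = ((a | 0) | ((b & (1 & (1 | a))) & ((b & (1 & (1 | a))) | 1)))
2. [absorb_and →] ((b & (1 & (1 | a))) & ((b & (1 & (1 | a))) | 1))  →  (b & (1 & (1 | a)));  E = ((a | 0) | (b & (1 & (1 | a))))
3. [absorb_and →] (1 & (1 | a))  →  1;  cost 7 ≤ 7, done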